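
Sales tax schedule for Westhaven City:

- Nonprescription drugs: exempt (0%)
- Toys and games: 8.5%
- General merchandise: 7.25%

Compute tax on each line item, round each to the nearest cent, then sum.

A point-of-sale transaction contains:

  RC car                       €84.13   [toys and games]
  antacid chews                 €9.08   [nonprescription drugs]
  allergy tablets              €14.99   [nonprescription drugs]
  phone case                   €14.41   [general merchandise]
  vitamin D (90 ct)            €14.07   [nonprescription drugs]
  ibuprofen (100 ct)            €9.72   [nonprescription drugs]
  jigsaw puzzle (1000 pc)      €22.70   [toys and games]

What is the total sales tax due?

RC car €84.13: toys and games → 8.5% → €7.15
Antacid chews €9.08: nonprescription drugs → 0% → €0.00
Allergy tablets €14.99: nonprescription drugs → 0% → €0.00
Phone case €14.41: general merchandise → 7.25% → €1.04
Vitamin D (90 ct) €14.07: nonprescription drugs → 0% → €0.00
Ibuprofen (100 ct) €9.72: nonprescription drugs → 0% → €0.00
Jigsaw puzzle (1000 pc) €22.70: toys and games → 8.5% → €1.93
Total tax = €7.15 + €1.04 + €1.93 = €10.12

€10.12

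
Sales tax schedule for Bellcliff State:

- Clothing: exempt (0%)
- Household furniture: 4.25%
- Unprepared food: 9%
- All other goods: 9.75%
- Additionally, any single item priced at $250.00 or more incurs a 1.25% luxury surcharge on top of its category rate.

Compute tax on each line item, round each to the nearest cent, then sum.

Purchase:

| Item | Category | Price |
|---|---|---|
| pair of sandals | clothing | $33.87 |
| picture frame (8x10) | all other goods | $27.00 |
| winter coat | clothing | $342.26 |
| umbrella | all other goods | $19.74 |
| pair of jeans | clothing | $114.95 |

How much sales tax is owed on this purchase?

$8.83

Pair of sandals $33.87: clothing → 0% → $0.00
Picture frame (8x10) $27.00: all other goods → 9.75% → $2.63
Winter coat $342.26: clothing → 0% + 1.25% surcharge = 1.25% → $4.28
Umbrella $19.74: all other goods → 9.75% → $1.92
Pair of jeans $114.95: clothing → 0% → $0.00
Total tax = $2.63 + $4.28 + $1.92 = $8.83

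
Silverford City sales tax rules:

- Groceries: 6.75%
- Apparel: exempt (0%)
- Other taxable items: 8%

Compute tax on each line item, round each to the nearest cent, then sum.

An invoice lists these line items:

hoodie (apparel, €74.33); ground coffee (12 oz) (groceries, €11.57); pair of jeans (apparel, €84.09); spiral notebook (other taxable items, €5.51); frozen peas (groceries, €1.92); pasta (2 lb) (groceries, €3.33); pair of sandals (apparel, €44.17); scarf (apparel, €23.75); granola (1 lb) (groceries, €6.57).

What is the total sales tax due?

Hoodie €74.33: apparel → 0% → €0.00
Ground coffee (12 oz) €11.57: groceries → 6.75% → €0.78
Pair of jeans €84.09: apparel → 0% → €0.00
Spiral notebook €5.51: other taxable items → 8% → €0.44
Frozen peas €1.92: groceries → 6.75% → €0.13
Pasta (2 lb) €3.33: groceries → 6.75% → €0.22
Pair of sandals €44.17: apparel → 0% → €0.00
Scarf €23.75: apparel → 0% → €0.00
Granola (1 lb) €6.57: groceries → 6.75% → €0.44
Total tax = €0.78 + €0.44 + €0.13 + €0.22 + €0.44 = €2.01

€2.01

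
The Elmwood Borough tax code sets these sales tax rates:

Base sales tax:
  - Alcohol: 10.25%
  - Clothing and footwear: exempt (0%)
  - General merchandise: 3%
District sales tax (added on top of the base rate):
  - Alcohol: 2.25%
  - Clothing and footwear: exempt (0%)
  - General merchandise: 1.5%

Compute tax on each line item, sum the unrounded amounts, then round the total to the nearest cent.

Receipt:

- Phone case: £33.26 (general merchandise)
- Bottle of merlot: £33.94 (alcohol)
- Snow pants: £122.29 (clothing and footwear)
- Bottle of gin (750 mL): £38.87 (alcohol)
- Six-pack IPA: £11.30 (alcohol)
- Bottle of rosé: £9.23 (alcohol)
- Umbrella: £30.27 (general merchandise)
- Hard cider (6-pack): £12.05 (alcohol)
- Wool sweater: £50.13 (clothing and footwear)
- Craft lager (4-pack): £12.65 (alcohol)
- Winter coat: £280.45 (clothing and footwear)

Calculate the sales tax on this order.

£17.61

Phone case £33.26: general merchandise → 3% + 1.5% district = 4.5% → £1.4967
Bottle of merlot £33.94: alcohol → 10.25% + 2.25% district = 12.5% → £4.2425
Snow pants £122.29: clothing and footwear → 0% + 0% district = 0% → £0.00
Bottle of gin (750 mL) £38.87: alcohol → 10.25% + 2.25% district = 12.5% → £4.85875
Six-pack IPA £11.30: alcohol → 10.25% + 2.25% district = 12.5% → £1.4125
Bottle of rosé £9.23: alcohol → 10.25% + 2.25% district = 12.5% → £1.15375
Umbrella £30.27: general merchandise → 3% + 1.5% district = 4.5% → £1.36215
Hard cider (6-pack) £12.05: alcohol → 10.25% + 2.25% district = 12.5% → £1.50625
Wool sweater £50.13: clothing and footwear → 0% + 0% district = 0% → £0.00
Craft lager (4-pack) £12.65: alcohol → 10.25% + 2.25% district = 12.5% → £1.58125
Winter coat £280.45: clothing and footwear → 0% + 0% district = 0% → £0.00
Unrounded tax sum = £17.61385 → £17.61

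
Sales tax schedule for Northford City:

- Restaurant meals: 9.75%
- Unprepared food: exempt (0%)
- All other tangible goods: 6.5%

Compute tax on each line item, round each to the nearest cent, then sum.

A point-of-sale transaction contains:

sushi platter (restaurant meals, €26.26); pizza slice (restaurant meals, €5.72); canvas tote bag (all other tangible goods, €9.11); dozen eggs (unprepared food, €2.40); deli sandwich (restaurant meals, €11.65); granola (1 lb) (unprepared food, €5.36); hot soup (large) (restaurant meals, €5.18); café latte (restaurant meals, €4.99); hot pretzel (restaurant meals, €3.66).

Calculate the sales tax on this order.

€6.21

Sushi platter €26.26: restaurant meals → 9.75% → €2.56
Pizza slice €5.72: restaurant meals → 9.75% → €0.56
Canvas tote bag €9.11: all other tangible goods → 6.5% → €0.59
Dozen eggs €2.40: unprepared food → 0% → €0.00
Deli sandwich €11.65: restaurant meals → 9.75% → €1.14
Granola (1 lb) €5.36: unprepared food → 0% → €0.00
Hot soup (large) €5.18: restaurant meals → 9.75% → €0.51
Café latte €4.99: restaurant meals → 9.75% → €0.49
Hot pretzel €3.66: restaurant meals → 9.75% → €0.36
Total tax = €2.56 + €0.56 + €0.59 + €1.14 + €0.51 + €0.49 + €0.36 = €6.21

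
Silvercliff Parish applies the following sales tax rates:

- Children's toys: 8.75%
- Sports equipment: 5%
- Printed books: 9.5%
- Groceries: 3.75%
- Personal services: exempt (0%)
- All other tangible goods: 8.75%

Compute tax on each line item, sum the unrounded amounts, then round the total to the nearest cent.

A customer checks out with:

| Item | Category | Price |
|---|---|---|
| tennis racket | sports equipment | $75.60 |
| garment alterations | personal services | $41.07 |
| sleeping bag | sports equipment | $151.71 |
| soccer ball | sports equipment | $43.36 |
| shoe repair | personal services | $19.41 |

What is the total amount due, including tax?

Tennis racket $75.60: sports equipment → 5% → $3.78
Garment alterations $41.07: personal services → 0% → $0.00
Sleeping bag $151.71: sports equipment → 5% → $7.5855
Soccer ball $43.36: sports equipment → 5% → $2.168
Shoe repair $19.41: personal services → 0% → $0.00
Subtotal = $331.15; unrounded tax = $13.5335 → $13.53; total due = $344.68

$344.68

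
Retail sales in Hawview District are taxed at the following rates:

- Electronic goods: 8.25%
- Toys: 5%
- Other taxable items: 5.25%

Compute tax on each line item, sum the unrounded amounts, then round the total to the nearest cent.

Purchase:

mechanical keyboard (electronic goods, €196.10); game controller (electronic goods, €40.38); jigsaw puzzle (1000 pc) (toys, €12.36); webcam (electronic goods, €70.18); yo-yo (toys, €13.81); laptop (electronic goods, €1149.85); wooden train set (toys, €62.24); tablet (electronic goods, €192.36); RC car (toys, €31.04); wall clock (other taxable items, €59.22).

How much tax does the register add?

Mechanical keyboard €196.10: electronic goods → 8.25% → €16.17825
Game controller €40.38: electronic goods → 8.25% → €3.33135
Jigsaw puzzle (1000 pc) €12.36: toys → 5% → €0.618
Webcam €70.18: electronic goods → 8.25% → €5.78985
Yo-yo €13.81: toys → 5% → €0.6905
Laptop €1149.85: electronic goods → 8.25% → €94.862625
Wooden train set €62.24: toys → 5% → €3.112
Tablet €192.36: electronic goods → 8.25% → €15.8697
RC car €31.04: toys → 5% → €1.552
Wall clock €59.22: other taxable items → 5.25% → €3.10905
Unrounded tax sum = €145.113325 → €145.11

€145.11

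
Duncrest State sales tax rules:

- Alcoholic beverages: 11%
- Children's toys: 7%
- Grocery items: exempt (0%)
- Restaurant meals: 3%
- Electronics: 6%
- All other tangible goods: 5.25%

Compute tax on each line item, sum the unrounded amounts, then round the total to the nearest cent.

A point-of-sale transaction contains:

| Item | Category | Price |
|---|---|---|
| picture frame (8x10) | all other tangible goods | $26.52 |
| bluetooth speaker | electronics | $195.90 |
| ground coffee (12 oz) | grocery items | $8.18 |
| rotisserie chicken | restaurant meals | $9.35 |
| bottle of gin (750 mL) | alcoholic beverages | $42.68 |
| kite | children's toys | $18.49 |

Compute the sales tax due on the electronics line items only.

Bluetooth speaker $195.90: electronics → 6% → $11.754
Tax on electronics: unrounded sum = $11.754 → $11.75

$11.75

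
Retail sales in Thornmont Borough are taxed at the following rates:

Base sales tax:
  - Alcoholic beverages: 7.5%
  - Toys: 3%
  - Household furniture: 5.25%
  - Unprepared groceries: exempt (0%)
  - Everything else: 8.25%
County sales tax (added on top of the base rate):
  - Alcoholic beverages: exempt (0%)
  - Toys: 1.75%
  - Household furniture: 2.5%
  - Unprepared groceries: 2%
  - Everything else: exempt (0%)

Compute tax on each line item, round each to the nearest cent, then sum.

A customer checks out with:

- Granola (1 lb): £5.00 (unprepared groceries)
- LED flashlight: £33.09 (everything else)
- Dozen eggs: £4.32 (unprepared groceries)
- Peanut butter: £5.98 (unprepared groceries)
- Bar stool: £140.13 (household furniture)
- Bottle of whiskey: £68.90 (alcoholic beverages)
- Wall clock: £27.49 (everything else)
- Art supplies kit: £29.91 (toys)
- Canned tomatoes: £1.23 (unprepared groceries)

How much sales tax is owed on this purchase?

Granola (1 lb) £5.00: unprepared groceries → 0% + 2% county = 2% → £0.10
LED flashlight £33.09: everything else → 8.25% + 0% county = 8.25% → £2.73
Dozen eggs £4.32: unprepared groceries → 0% + 2% county = 2% → £0.09
Peanut butter £5.98: unprepared groceries → 0% + 2% county = 2% → £0.12
Bar stool £140.13: household furniture → 5.25% + 2.5% county = 7.75% → £10.86
Bottle of whiskey £68.90: alcoholic beverages → 7.5% + 0% county = 7.5% → £5.17
Wall clock £27.49: everything else → 8.25% + 0% county = 8.25% → £2.27
Art supplies kit £29.91: toys → 3% + 1.75% county = 4.75% → £1.42
Canned tomatoes £1.23: unprepared groceries → 0% + 2% county = 2% → £0.02
Total tax = £0.10 + £2.73 + £0.09 + £0.12 + £10.86 + £5.17 + £2.27 + £1.42 + £0.02 = £22.78

£22.78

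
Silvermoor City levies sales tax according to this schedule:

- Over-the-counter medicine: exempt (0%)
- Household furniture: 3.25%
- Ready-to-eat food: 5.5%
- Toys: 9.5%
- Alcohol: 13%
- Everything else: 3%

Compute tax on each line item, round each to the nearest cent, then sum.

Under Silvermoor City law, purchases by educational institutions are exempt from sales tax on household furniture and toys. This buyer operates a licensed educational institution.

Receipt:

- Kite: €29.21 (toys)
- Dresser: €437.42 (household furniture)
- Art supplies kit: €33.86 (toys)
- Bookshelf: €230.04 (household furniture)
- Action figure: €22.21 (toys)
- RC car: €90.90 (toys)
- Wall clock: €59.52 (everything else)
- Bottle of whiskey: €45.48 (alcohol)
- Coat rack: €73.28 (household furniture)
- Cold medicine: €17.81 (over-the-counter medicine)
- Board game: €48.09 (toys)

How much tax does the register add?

€7.70

Kite €29.21: toys, buyer-exempt → 0% → €0.00
Dresser €437.42: household furniture, buyer-exempt → 0% → €0.00
Art supplies kit €33.86: toys, buyer-exempt → 0% → €0.00
Bookshelf €230.04: household furniture, buyer-exempt → 0% → €0.00
Action figure €22.21: toys, buyer-exempt → 0% → €0.00
RC car €90.90: toys, buyer-exempt → 0% → €0.00
Wall clock €59.52: everything else → 3% → €1.79
Bottle of whiskey €45.48: alcohol → 13% → €5.91
Coat rack €73.28: household furniture, buyer-exempt → 0% → €0.00
Cold medicine €17.81: over-the-counter medicine → 0% → €0.00
Board game €48.09: toys, buyer-exempt → 0% → €0.00
Total tax = €1.79 + €5.91 = €7.70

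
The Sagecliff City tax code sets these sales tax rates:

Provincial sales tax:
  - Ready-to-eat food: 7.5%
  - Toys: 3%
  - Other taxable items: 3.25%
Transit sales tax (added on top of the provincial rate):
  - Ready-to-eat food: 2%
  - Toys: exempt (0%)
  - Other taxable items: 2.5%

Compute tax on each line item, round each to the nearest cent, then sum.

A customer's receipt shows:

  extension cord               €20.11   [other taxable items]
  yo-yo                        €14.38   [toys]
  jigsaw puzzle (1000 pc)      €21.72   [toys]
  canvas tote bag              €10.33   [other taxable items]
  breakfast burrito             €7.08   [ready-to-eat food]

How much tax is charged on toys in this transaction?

Yo-yo €14.38: toys → 3% + 0% transit = 3% → €0.43
Jigsaw puzzle (1000 pc) €21.72: toys → 3% + 0% transit = 3% → €0.65
Tax on toys = €0.43 + €0.65 = €1.08

€1.08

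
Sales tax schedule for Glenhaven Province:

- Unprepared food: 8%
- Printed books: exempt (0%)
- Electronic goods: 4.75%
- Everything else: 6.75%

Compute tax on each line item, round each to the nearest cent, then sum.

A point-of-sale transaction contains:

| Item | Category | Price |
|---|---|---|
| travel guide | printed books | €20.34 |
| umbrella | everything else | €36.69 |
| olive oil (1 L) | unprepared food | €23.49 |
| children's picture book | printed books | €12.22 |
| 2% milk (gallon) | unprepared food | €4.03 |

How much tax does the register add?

€4.68

Travel guide €20.34: printed books → 0% → €0.00
Umbrella €36.69: everything else → 6.75% → €2.48
Olive oil (1 L) €23.49: unprepared food → 8% → €1.88
Children's picture book €12.22: printed books → 0% → €0.00
2% milk (gallon) €4.03: unprepared food → 8% → €0.32
Total tax = €2.48 + €1.88 + €0.32 = €4.68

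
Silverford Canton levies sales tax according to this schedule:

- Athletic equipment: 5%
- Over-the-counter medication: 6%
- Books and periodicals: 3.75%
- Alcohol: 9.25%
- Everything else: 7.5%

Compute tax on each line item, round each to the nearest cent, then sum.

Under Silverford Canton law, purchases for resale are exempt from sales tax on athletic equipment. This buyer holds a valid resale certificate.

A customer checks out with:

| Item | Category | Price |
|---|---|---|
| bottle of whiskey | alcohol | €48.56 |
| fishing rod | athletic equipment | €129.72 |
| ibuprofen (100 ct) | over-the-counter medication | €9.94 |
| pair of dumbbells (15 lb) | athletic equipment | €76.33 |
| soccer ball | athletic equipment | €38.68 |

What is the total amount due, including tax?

Bottle of whiskey €48.56: alcohol → 9.25% → €4.49
Fishing rod €129.72: athletic equipment, buyer-exempt → 0% → €0.00
Ibuprofen (100 ct) €9.94: over-the-counter medication → 6% → €0.60
Pair of dumbbells (15 lb) €76.33: athletic equipment, buyer-exempt → 0% → €0.00
Soccer ball €38.68: athletic equipment, buyer-exempt → 0% → €0.00
Subtotal = €303.23; tax = €5.09; total due = €308.32

€308.32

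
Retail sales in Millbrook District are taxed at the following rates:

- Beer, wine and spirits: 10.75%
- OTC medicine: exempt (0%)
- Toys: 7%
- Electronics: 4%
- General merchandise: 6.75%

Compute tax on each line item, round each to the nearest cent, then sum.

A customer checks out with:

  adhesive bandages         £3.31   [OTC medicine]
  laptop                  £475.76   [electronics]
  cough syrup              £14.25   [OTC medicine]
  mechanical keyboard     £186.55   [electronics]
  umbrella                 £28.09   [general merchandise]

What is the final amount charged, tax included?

Adhesive bandages £3.31: OTC medicine → 0% → £0.00
Laptop £475.76: electronics → 4% → £19.03
Cough syrup £14.25: OTC medicine → 0% → £0.00
Mechanical keyboard £186.55: electronics → 4% → £7.46
Umbrella £28.09: general merchandise → 6.75% → £1.90
Subtotal = £707.96; tax = £28.39; total due = £736.35

£736.35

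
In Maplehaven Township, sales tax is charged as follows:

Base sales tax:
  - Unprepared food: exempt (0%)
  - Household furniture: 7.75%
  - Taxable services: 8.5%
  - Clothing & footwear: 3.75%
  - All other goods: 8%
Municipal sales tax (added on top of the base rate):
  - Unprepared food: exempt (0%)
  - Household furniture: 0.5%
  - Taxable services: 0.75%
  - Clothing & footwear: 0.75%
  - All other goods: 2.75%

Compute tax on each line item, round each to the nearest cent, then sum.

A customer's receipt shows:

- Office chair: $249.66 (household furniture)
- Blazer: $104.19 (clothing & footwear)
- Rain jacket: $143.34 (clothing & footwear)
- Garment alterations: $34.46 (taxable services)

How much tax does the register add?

Office chair $249.66: household furniture → 7.75% + 0.5% municipal = 8.25% → $20.60
Blazer $104.19: clothing & footwear → 3.75% + 0.75% municipal = 4.5% → $4.69
Rain jacket $143.34: clothing & footwear → 3.75% + 0.75% municipal = 4.5% → $6.45
Garment alterations $34.46: taxable services → 8.5% + 0.75% municipal = 9.25% → $3.19
Total tax = $20.60 + $4.69 + $6.45 + $3.19 = $34.93

$34.93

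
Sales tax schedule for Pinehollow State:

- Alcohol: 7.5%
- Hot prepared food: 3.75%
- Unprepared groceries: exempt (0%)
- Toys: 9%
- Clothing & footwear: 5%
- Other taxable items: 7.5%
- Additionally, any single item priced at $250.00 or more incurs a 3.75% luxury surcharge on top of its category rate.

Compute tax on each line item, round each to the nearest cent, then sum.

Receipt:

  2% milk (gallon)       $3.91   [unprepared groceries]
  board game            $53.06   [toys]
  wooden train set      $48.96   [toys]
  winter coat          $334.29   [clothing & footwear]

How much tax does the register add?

$38.44

2% milk (gallon) $3.91: unprepared groceries → 0% → $0.00
Board game $53.06: toys → 9% → $4.78
Wooden train set $48.96: toys → 9% → $4.41
Winter coat $334.29: clothing & footwear → 5% + 3.75% surcharge = 8.75% → $29.25
Total tax = $4.78 + $4.41 + $29.25 = $38.44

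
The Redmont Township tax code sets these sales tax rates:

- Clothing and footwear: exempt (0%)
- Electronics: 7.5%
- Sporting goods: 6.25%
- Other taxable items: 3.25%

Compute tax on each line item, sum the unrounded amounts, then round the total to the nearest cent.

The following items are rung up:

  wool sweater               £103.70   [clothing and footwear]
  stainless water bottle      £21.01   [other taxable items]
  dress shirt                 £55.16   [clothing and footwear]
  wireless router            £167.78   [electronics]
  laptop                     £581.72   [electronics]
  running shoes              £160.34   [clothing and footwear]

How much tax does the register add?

Wool sweater £103.70: clothing and footwear → 0% → £0.00
Stainless water bottle £21.01: other taxable items → 3.25% → £0.682825
Dress shirt £55.16: clothing and footwear → 0% → £0.00
Wireless router £167.78: electronics → 7.5% → £12.5835
Laptop £581.72: electronics → 7.5% → £43.629
Running shoes £160.34: clothing and footwear → 0% → £0.00
Unrounded tax sum = £56.895325 → £56.90

£56.90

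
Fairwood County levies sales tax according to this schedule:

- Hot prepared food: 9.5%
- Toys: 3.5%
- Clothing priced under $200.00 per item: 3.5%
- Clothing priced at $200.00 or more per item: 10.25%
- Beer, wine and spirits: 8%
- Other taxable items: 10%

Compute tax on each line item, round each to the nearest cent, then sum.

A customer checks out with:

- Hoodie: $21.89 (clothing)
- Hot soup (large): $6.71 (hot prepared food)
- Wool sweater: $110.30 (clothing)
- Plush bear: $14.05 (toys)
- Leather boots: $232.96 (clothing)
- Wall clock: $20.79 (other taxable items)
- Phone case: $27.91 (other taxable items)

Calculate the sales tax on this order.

$34.51

Hoodie $21.89: clothing, under $200.00 → 3.5% → $0.77
Hot soup (large) $6.71: hot prepared food → 9.5% → $0.64
Wool sweater $110.30: clothing, under $200.00 → 3.5% → $3.86
Plush bear $14.05: toys → 3.5% → $0.49
Leather boots $232.96: clothing, $200.00 or more → 10.25% → $23.88
Wall clock $20.79: other taxable items → 10% → $2.08
Phone case $27.91: other taxable items → 10% → $2.79
Total tax = $0.77 + $0.64 + $3.86 + $0.49 + $23.88 + $2.08 + $2.79 = $34.51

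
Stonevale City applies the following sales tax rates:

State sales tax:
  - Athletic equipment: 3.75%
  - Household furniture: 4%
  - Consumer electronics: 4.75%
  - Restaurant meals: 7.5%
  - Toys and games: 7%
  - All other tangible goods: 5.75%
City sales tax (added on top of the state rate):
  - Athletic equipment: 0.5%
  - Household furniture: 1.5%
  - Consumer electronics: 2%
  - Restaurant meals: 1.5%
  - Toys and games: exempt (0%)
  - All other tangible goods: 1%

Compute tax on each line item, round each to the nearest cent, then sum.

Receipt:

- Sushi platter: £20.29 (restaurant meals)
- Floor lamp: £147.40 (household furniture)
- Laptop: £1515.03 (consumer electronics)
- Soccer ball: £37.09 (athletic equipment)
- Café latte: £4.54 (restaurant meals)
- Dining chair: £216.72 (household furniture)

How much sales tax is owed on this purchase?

Sushi platter £20.29: restaurant meals → 7.5% + 1.5% city = 9% → £1.83
Floor lamp £147.40: household furniture → 4% + 1.5% city = 5.5% → £8.11
Laptop £1515.03: consumer electronics → 4.75% + 2% city = 6.75% → £102.26
Soccer ball £37.09: athletic equipment → 3.75% + 0.5% city = 4.25% → £1.58
Café latte £4.54: restaurant meals → 7.5% + 1.5% city = 9% → £0.41
Dining chair £216.72: household furniture → 4% + 1.5% city = 5.5% → £11.92
Total tax = £1.83 + £8.11 + £102.26 + £1.58 + £0.41 + £11.92 = £126.11

£126.11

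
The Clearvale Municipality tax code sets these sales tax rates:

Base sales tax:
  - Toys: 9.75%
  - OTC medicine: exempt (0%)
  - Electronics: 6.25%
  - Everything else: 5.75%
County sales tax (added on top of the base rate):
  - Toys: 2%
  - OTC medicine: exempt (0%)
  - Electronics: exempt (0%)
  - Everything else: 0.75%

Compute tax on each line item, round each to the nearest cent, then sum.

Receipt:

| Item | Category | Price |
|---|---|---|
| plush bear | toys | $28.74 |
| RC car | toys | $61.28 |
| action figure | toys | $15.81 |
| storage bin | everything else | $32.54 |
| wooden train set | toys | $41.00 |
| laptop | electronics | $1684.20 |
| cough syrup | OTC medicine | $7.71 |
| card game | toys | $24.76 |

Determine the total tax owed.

Plush bear $28.74: toys → 9.75% + 2% county = 11.75% → $3.38
RC car $61.28: toys → 9.75% + 2% county = 11.75% → $7.20
Action figure $15.81: toys → 9.75% + 2% county = 11.75% → $1.86
Storage bin $32.54: everything else → 5.75% + 0.75% county = 6.5% → $2.12
Wooden train set $41.00: toys → 9.75% + 2% county = 11.75% → $4.82
Laptop $1684.20: electronics → 6.25% + 0% county = 6.25% → $105.26
Cough syrup $7.71: OTC medicine → 0% + 0% county = 0% → $0.00
Card game $24.76: toys → 9.75% + 2% county = 11.75% → $2.91
Total tax = $3.38 + $7.20 + $1.86 + $2.12 + $4.82 + $105.26 + $2.91 = $127.55

$127.55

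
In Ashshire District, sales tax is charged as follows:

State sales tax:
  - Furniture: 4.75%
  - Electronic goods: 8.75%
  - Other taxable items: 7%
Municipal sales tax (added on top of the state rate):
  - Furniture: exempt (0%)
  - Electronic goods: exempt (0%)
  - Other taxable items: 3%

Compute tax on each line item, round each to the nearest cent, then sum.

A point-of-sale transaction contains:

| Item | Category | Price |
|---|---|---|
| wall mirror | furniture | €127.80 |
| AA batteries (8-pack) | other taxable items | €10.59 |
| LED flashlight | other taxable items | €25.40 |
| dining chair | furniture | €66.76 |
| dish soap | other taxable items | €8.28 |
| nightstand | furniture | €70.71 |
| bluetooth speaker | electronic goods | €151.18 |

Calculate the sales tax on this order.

€30.26

Wall mirror €127.80: furniture → 4.75% + 0% municipal = 4.75% → €6.07
AA batteries (8-pack) €10.59: other taxable items → 7% + 3% municipal = 10% → €1.06
LED flashlight €25.40: other taxable items → 7% + 3% municipal = 10% → €2.54
Dining chair €66.76: furniture → 4.75% + 0% municipal = 4.75% → €3.17
Dish soap €8.28: other taxable items → 7% + 3% municipal = 10% → €0.83
Nightstand €70.71: furniture → 4.75% + 0% municipal = 4.75% → €3.36
Bluetooth speaker €151.18: electronic goods → 8.75% + 0% municipal = 8.75% → €13.23
Total tax = €6.07 + €1.06 + €2.54 + €3.17 + €0.83 + €3.36 + €13.23 = €30.26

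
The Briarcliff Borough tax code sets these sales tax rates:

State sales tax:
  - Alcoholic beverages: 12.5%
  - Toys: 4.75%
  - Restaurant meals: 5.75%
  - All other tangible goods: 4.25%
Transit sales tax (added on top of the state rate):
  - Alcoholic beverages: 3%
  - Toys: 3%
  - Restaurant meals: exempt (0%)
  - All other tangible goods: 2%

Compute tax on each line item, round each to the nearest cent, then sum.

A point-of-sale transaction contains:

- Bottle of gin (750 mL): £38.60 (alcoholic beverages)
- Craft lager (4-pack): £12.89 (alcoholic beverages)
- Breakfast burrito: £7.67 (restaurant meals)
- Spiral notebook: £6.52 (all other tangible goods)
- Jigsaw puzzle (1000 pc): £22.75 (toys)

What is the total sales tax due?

Bottle of gin (750 mL) £38.60: alcoholic beverages → 12.5% + 3% transit = 15.5% → £5.98
Craft lager (4-pack) £12.89: alcoholic beverages → 12.5% + 3% transit = 15.5% → £2.00
Breakfast burrito £7.67: restaurant meals → 5.75% + 0% transit = 5.75% → £0.44
Spiral notebook £6.52: all other tangible goods → 4.25% + 2% transit = 6.25% → £0.41
Jigsaw puzzle (1000 pc) £22.75: toys → 4.75% + 3% transit = 7.75% → £1.76
Total tax = £5.98 + £2.00 + £0.44 + £0.41 + £1.76 = £10.59

£10.59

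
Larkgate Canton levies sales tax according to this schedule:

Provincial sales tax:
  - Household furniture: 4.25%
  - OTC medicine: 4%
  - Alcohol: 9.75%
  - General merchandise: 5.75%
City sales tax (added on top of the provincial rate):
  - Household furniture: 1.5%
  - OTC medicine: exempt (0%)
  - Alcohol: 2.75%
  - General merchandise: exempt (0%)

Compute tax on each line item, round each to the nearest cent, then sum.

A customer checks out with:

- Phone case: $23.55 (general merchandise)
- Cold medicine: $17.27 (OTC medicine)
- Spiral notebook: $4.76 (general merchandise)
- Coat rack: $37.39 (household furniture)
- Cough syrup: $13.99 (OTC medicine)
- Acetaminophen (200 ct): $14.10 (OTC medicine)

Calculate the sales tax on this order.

Phone case $23.55: general merchandise → 5.75% + 0% city = 5.75% → $1.35
Cold medicine $17.27: OTC medicine → 4% + 0% city = 4% → $0.69
Spiral notebook $4.76: general merchandise → 5.75% + 0% city = 5.75% → $0.27
Coat rack $37.39: household furniture → 4.25% + 1.5% city = 5.75% → $2.15
Cough syrup $13.99: OTC medicine → 4% + 0% city = 4% → $0.56
Acetaminophen (200 ct) $14.10: OTC medicine → 4% + 0% city = 4% → $0.56
Total tax = $1.35 + $0.69 + $0.27 + $2.15 + $0.56 + $0.56 = $5.58

$5.58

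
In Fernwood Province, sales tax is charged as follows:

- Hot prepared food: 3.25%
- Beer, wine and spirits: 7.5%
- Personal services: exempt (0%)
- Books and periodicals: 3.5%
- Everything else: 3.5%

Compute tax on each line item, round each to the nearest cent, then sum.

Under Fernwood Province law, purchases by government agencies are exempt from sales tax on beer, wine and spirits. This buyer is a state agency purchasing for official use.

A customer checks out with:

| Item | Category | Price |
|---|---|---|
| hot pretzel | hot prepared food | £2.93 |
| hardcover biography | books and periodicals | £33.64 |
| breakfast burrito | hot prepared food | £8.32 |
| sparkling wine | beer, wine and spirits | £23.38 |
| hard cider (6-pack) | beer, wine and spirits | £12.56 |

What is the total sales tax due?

Hot pretzel £2.93: hot prepared food → 3.25% → £0.10
Hardcover biography £33.64: books and periodicals → 3.5% → £1.18
Breakfast burrito £8.32: hot prepared food → 3.25% → £0.27
Sparkling wine £23.38: beer, wine and spirits, buyer-exempt → 0% → £0.00
Hard cider (6-pack) £12.56: beer, wine and spirits, buyer-exempt → 0% → £0.00
Total tax = £0.10 + £1.18 + £0.27 = £1.55

£1.55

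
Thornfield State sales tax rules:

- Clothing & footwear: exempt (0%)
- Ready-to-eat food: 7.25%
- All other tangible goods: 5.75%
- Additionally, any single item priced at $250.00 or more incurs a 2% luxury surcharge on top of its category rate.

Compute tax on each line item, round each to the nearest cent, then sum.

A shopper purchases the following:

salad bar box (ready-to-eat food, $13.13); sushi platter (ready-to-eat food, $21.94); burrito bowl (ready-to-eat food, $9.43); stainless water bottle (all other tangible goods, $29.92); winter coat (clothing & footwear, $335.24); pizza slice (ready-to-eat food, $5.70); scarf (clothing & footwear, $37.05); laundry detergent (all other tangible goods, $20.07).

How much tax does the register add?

Salad bar box $13.13: ready-to-eat food → 7.25% → $0.95
Sushi platter $21.94: ready-to-eat food → 7.25% → $1.59
Burrito bowl $9.43: ready-to-eat food → 7.25% → $0.68
Stainless water bottle $29.92: all other tangible goods → 5.75% → $1.72
Winter coat $335.24: clothing & footwear → 0% + 2% surcharge = 2% → $6.70
Pizza slice $5.70: ready-to-eat food → 7.25% → $0.41
Scarf $37.05: clothing & footwear → 0% → $0.00
Laundry detergent $20.07: all other tangible goods → 5.75% → $1.15
Total tax = $0.95 + $1.59 + $0.68 + $1.72 + $6.70 + $0.41 + $1.15 = $13.20

$13.20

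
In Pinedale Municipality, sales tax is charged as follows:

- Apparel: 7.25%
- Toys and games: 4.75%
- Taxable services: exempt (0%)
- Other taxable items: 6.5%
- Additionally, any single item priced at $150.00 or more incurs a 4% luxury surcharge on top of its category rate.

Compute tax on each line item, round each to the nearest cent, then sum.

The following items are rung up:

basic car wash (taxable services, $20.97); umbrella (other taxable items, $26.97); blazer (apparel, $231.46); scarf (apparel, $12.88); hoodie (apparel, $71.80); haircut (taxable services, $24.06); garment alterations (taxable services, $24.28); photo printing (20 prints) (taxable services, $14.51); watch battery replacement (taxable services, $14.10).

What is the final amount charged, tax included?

Basic car wash $20.97: taxable services → 0% → $0.00
Umbrella $26.97: other taxable items → 6.5% → $1.75
Blazer $231.46: apparel → 7.25% + 4% surcharge = 11.25% → $26.04
Scarf $12.88: apparel → 7.25% → $0.93
Hoodie $71.80: apparel → 7.25% → $5.21
Haircut $24.06: taxable services → 0% → $0.00
Garment alterations $24.28: taxable services → 0% → $0.00
Photo printing (20 prints) $14.51: taxable services → 0% → $0.00
Watch battery replacement $14.10: taxable services → 0% → $0.00
Subtotal = $441.03; tax = $33.93; total due = $474.96

$474.96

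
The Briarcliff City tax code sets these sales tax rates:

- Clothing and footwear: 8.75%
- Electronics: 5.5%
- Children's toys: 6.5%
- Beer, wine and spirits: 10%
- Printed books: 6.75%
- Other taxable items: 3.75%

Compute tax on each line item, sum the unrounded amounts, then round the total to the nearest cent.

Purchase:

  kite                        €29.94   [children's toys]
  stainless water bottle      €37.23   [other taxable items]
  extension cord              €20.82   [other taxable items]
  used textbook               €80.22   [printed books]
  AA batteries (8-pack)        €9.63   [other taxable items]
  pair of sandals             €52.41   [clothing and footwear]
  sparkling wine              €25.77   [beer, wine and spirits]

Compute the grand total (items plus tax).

Kite €29.94: children's toys → 6.5% → €1.9461
Stainless water bottle €37.23: other taxable items → 3.75% → €1.396125
Extension cord €20.82: other taxable items → 3.75% → €0.78075
Used textbook €80.22: printed books → 6.75% → €5.41485
AA batteries (8-pack) €9.63: other taxable items → 3.75% → €0.361125
Pair of sandals €52.41: clothing and footwear → 8.75% → €4.585875
Sparkling wine €25.77: beer, wine and spirits → 10% → €2.577
Subtotal = €256.02; unrounded tax = €17.061825 → €17.06; total due = €273.08

€273.08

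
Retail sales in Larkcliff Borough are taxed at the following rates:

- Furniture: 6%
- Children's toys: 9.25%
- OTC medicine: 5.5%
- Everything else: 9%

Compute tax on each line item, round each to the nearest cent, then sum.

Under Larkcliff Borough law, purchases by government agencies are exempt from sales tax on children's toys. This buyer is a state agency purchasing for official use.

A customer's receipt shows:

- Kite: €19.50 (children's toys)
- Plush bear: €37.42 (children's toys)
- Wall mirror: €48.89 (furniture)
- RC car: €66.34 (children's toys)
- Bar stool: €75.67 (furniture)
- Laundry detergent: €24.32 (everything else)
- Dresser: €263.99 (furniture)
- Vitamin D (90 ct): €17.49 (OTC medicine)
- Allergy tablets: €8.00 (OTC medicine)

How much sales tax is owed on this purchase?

Kite €19.50: children's toys, buyer-exempt → 0% → €0.00
Plush bear €37.42: children's toys, buyer-exempt → 0% → €0.00
Wall mirror €48.89: furniture → 6% → €2.93
RC car €66.34: children's toys, buyer-exempt → 0% → €0.00
Bar stool €75.67: furniture → 6% → €4.54
Laundry detergent €24.32: everything else → 9% → €2.19
Dresser €263.99: furniture → 6% → €15.84
Vitamin D (90 ct) €17.49: OTC medicine → 5.5% → €0.96
Allergy tablets €8.00: OTC medicine → 5.5% → €0.44
Total tax = €2.93 + €4.54 + €2.19 + €15.84 + €0.96 + €0.44 = €26.90

€26.90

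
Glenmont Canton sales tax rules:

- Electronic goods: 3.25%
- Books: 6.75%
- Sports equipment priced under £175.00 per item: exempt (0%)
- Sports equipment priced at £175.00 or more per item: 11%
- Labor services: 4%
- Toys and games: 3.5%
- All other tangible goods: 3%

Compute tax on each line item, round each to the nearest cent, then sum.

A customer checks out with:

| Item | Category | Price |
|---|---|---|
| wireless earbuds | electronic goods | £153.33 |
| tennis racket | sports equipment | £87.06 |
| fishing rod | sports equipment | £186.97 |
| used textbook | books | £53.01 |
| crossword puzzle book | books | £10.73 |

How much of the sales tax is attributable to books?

£4.30

Used textbook £53.01: books → 6.75% → £3.58
Crossword puzzle book £10.73: books → 6.75% → £0.72
Tax on books = £3.58 + £0.72 = £4.30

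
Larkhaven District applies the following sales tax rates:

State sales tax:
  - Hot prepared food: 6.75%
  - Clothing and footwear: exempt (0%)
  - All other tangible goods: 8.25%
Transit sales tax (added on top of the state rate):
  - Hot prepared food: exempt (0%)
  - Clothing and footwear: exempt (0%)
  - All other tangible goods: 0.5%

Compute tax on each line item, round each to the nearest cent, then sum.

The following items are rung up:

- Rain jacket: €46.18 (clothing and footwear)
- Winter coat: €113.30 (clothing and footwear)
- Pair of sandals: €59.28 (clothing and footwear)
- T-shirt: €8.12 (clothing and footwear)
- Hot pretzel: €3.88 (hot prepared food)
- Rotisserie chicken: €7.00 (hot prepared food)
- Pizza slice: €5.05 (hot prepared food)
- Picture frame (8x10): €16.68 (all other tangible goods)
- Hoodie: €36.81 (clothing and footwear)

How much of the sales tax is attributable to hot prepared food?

€1.07

Hot pretzel €3.88: hot prepared food → 6.75% + 0% transit = 6.75% → €0.26
Rotisserie chicken €7.00: hot prepared food → 6.75% + 0% transit = 6.75% → €0.47
Pizza slice €5.05: hot prepared food → 6.75% + 0% transit = 6.75% → €0.34
Tax on hot prepared food = €0.26 + €0.47 + €0.34 = €1.07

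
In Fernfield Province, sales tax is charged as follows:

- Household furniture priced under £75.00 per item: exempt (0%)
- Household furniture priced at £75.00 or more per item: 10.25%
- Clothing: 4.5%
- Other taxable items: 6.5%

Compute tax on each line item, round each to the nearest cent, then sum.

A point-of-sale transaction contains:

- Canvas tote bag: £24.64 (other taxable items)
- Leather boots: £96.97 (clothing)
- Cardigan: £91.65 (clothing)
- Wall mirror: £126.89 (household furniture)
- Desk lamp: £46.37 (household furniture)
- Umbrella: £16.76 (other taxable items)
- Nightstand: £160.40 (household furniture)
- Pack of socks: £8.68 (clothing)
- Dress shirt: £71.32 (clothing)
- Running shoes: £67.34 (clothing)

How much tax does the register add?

Canvas tote bag £24.64: other taxable items → 6.5% → £1.60
Leather boots £96.97: clothing → 4.5% → £4.36
Cardigan £91.65: clothing → 4.5% → £4.12
Wall mirror £126.89: household furniture, £75.00 or more → 10.25% → £13.01
Desk lamp £46.37: household furniture, under £75.00 → 0% → £0.00
Umbrella £16.76: other taxable items → 6.5% → £1.09
Nightstand £160.40: household furniture, £75.00 or more → 10.25% → £16.44
Pack of socks £8.68: clothing → 4.5% → £0.39
Dress shirt £71.32: clothing → 4.5% → £3.21
Running shoes £67.34: clothing → 4.5% → £3.03
Total tax = £1.60 + £4.36 + £4.12 + £13.01 + £1.09 + £16.44 + £0.39 + £3.21 + £3.03 = £47.25

£47.25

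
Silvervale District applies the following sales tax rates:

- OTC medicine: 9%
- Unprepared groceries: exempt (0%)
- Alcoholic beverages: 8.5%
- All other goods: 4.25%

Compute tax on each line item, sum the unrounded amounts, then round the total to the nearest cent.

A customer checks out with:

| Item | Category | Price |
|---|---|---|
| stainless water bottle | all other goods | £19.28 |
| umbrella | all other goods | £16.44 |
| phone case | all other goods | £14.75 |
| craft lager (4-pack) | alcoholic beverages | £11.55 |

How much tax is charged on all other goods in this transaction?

Stainless water bottle £19.28: all other goods → 4.25% → £0.8194
Umbrella £16.44: all other goods → 4.25% → £0.6987
Phone case £14.75: all other goods → 4.25% → £0.626875
Tax on all other goods: unrounded sum = £2.144975 → £2.14

£2.14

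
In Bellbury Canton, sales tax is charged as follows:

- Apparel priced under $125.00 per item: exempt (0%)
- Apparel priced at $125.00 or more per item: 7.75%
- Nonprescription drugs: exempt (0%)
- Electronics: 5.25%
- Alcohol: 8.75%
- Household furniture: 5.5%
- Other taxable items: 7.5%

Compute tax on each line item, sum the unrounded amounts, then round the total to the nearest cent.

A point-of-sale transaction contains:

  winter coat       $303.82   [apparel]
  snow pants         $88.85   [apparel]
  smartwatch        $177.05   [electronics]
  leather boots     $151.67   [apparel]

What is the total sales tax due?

$44.60

Winter coat $303.82: apparel, $125.00 or more → 7.75% → $23.54605
Snow pants $88.85: apparel, under $125.00 → 0% → $0.00
Smartwatch $177.05: electronics → 5.25% → $9.295125
Leather boots $151.67: apparel, $125.00 or more → 7.75% → $11.754425
Unrounded tax sum = $44.5956 → $44.60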